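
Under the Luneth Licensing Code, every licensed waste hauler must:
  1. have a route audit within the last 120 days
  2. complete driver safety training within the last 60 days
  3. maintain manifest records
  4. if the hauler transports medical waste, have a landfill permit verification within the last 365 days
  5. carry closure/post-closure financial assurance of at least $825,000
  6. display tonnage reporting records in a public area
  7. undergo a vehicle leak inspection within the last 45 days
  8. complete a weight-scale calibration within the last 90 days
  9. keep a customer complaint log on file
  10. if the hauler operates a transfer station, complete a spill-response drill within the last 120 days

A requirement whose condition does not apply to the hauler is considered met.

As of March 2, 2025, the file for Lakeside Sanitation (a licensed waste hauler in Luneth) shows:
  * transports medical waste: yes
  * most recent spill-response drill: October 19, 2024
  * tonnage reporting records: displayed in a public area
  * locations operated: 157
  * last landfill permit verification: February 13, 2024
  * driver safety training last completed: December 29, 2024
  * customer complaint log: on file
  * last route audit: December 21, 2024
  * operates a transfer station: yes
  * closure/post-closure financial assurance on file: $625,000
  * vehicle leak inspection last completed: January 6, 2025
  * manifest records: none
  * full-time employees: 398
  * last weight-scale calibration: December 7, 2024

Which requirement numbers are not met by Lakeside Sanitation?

2, 3, 4, 5, 7, 10

1. route audit 71 days ago vs limit 120 → met
2. driver safety training 63 days ago vs limit 60 → not met
3. manifest records absent → not met
4. condition 'transports medical waste' holds; landfill permit verification 383 days ago vs limit 365 → not met
5. closure/post-closure financial assurance $625,000 < $825,000 → not met
6. tonnage reporting records present → met
7. vehicle leak inspection 55 days ago vs limit 45 → not met
8. weight-scale calibration 85 days ago vs limit 90 → met
9. customer complaint log present → met
10. condition 'operates a transfer station' holds; spill-response drill 134 days ago vs limit 120 → not met
Not met: 2, 3, 4, 5, 7, 10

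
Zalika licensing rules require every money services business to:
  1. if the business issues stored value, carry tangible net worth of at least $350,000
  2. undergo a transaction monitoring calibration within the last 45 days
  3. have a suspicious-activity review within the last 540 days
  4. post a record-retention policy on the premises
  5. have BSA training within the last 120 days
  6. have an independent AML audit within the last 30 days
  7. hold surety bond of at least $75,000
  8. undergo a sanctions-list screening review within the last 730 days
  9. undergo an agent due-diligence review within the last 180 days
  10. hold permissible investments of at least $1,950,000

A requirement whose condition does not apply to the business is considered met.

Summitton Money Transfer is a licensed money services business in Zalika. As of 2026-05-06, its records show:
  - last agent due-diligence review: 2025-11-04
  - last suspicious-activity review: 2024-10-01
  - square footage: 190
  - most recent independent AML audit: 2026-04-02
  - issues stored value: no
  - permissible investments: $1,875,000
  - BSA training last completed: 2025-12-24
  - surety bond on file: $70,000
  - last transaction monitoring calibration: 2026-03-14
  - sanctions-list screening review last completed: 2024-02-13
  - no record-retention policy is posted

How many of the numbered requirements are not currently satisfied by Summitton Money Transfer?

1. condition 'issues stored value' does not hold → requirement n/a → met
2. transaction monitoring calibration 53 days ago vs limit 45 → not met
3. suspicious-activity review 582 days ago vs limit 540 → not met
4. record-retention policy absent → not met
5. BSA training 133 days ago vs limit 120 → not met
6. independent AML audit 34 days ago vs limit 30 → not met
7. surety bond $70,000 < $75,000 → not met
8. sanctions-list screening review 813 days ago vs limit 730 → not met
9. agent due-diligence review 183 days ago vs limit 180 → not met
10. permissible investments $1,875,000 < $1,950,000 → not met
Not met: 9 of 10

9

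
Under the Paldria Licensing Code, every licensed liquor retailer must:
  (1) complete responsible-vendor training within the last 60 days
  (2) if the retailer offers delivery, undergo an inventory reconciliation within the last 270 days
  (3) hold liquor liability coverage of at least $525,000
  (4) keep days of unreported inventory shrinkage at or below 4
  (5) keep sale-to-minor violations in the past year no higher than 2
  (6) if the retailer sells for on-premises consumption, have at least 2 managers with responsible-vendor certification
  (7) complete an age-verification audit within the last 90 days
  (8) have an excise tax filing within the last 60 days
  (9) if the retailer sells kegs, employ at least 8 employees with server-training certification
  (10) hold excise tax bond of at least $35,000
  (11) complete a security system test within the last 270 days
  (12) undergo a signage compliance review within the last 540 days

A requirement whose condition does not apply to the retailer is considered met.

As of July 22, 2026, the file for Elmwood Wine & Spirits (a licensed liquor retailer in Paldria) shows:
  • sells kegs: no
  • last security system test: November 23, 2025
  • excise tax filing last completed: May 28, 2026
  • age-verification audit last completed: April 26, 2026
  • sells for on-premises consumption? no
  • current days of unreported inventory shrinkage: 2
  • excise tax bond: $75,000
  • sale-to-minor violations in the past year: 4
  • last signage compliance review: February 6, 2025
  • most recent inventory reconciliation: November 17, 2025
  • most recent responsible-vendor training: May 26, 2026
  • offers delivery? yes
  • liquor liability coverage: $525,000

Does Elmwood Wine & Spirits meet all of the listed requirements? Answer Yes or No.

No

1. responsible-vendor training 57 days ago vs limit 60 → met
2. condition 'offers delivery' holds; inventory reconciliation 247 days ago vs limit 270 → met
3. liquor liability coverage $525,000 ≥ $525,000 → met
4. days of unreported inventory shrinkage 2 ≤ 4 → met
5. sale-to-minor violations in the past year 4 > 2 → not met
6. condition 'sells for on-premises consumption' does not hold → requirement n/a → met
7. age-verification audit 87 days ago vs limit 90 → met
8. excise tax filing 55 days ago vs limit 60 → met
9. condition 'sells kegs' does not hold → requirement n/a → met
10. excise tax bond $75,000 ≥ $35,000 → met
11. security system test 241 days ago vs limit 270 → met
12. signage compliance review 531 days ago vs limit 540 → met
Not met: 5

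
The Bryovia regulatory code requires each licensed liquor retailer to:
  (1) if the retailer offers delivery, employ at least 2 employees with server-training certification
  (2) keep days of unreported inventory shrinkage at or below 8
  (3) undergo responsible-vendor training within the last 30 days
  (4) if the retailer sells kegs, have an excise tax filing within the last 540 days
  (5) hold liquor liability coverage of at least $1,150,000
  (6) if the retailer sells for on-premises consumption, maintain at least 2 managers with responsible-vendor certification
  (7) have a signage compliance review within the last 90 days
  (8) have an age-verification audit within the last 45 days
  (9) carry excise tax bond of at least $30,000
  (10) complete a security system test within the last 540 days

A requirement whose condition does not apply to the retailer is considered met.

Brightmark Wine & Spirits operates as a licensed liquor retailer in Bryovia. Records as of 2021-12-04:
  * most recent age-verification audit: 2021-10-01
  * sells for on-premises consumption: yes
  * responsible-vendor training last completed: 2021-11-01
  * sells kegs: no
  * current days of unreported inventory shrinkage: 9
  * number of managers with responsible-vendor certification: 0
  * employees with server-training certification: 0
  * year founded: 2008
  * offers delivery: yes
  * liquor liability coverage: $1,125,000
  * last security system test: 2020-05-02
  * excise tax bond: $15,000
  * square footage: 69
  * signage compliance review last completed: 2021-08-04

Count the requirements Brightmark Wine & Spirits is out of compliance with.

1. condition 'offers delivery' holds; employees with server-training certification 0 < 2 → not met
2. days of unreported inventory shrinkage 9 > 8 → not met
3. responsible-vendor training 33 days ago vs limit 30 → not met
4. condition 'sells kegs' does not hold → requirement n/a → met
5. liquor liability coverage $1,125,000 < $1,150,000 → not met
6. condition 'sells for on-premises consumption' holds; managers with responsible-vendor certification 0 < 2 → not met
7. signage compliance review 122 days ago vs limit 90 → not met
8. age-verification audit 64 days ago vs limit 45 → not met
9. excise tax bond $15,000 < $30,000 → not met
10. security system test 581 days ago vs limit 540 → not met
Not met: 9 of 10

9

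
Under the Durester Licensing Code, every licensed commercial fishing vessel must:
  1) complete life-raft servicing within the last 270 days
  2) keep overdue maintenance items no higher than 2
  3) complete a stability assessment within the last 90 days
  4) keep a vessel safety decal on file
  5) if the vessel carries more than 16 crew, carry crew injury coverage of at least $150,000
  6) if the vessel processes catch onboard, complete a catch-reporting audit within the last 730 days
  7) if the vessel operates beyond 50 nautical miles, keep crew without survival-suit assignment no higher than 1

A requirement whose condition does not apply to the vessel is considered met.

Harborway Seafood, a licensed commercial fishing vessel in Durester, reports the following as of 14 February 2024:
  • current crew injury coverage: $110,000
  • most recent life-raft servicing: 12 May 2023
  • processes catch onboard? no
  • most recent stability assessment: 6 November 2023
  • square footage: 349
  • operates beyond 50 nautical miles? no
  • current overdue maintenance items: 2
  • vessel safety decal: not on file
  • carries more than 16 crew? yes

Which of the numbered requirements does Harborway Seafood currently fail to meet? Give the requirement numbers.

1. life-raft servicing 278 days ago vs limit 270 → not met
2. overdue maintenance items 2 ≤ 2 → met
3. stability assessment 100 days ago vs limit 90 → not met
4. vessel safety decal absent → not met
5. condition 'carries more than 16 crew' holds; crew injury coverage $110,000 < $150,000 → not met
6. condition 'processes catch onboard' does not hold → requirement n/a → met
7. condition 'operates beyond 50 nautical miles' does not hold → requirement n/a → met
Not met: 1, 3, 4, 5

1, 3, 4, 5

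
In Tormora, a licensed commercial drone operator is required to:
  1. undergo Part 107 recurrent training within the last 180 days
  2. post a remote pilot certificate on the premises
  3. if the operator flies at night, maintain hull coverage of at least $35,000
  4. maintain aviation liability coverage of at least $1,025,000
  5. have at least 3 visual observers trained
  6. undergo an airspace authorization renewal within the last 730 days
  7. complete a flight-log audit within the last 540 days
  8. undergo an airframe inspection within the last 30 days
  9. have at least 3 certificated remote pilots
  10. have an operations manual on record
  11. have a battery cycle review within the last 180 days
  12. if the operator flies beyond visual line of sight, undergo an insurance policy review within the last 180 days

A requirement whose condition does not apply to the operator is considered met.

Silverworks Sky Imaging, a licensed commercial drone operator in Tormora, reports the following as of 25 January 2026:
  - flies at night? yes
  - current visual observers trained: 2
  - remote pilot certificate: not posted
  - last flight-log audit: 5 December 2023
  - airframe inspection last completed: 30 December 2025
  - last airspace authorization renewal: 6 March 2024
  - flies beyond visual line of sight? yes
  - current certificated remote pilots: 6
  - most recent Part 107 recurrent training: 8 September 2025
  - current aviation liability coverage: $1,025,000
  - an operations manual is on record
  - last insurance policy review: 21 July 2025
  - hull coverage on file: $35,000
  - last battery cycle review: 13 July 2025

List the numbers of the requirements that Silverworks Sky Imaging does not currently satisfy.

1. Part 107 recurrent training 139 days ago vs limit 180 → met
2. remote pilot certificate absent → not met
3. condition 'flies at night' holds; hull coverage $35,000 ≥ $35,000 → met
4. aviation liability coverage $1,025,000 ≥ $1,025,000 → met
5. visual observers trained 2 < 3 → not met
6. airspace authorization renewal 690 days ago vs limit 730 → met
7. flight-log audit 782 days ago vs limit 540 → not met
8. airframe inspection 26 days ago vs limit 30 → met
9. certificated remote pilots 6 ≥ 3 → met
10. operations manual present → met
11. battery cycle review 196 days ago vs limit 180 → not met
12. condition 'flies beyond visual line of sight' holds; insurance policy review 188 days ago vs limit 180 → not met
Not met: 2, 5, 7, 11, 12

2, 5, 7, 11, 12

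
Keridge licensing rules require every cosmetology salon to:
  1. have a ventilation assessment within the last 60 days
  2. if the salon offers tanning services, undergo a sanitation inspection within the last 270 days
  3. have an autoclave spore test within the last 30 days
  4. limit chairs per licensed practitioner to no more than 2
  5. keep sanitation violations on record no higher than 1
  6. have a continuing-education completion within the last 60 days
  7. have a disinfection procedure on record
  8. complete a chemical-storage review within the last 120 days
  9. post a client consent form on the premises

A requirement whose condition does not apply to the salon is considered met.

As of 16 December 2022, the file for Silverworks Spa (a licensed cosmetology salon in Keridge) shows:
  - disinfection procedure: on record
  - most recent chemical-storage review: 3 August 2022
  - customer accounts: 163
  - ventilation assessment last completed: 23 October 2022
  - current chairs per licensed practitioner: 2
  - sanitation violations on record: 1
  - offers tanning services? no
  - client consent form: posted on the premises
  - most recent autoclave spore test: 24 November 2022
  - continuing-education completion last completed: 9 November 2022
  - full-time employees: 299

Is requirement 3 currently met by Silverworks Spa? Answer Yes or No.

3. autoclave spore test 22 days ago vs limit 30 → met

Yes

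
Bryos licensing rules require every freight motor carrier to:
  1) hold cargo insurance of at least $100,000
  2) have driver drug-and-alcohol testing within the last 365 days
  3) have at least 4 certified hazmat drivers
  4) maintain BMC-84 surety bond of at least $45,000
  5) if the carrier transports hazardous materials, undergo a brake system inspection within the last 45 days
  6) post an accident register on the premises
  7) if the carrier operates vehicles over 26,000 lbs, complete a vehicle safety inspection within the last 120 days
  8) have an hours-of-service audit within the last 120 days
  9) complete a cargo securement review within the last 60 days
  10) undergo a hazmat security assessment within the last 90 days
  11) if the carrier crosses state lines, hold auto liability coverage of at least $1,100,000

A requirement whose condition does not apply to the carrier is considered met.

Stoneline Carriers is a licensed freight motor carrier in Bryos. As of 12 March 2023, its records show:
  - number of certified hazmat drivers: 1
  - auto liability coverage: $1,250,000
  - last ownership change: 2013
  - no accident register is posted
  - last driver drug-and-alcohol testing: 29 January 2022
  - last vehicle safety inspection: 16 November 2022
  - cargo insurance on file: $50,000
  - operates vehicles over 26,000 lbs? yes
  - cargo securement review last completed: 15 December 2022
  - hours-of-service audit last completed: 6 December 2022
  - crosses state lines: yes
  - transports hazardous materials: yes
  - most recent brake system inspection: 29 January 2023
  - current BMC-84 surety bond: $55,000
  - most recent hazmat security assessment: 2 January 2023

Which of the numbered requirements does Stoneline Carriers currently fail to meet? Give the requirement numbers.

1, 2, 3, 6, 9

1. cargo insurance $50,000 < $100,000 → not met
2. driver drug-and-alcohol testing 407 days ago vs limit 365 → not met
3. certified hazmat drivers 1 < 4 → not met
4. BMC-84 surety bond $55,000 ≥ $45,000 → met
5. condition 'transports hazardous materials' holds; brake system inspection 42 days ago vs limit 45 → met
6. accident register absent → not met
7. condition 'operates vehicles over 26,000 lbs' holds; vehicle safety inspection 116 days ago vs limit 120 → met
8. hours-of-service audit 96 days ago vs limit 120 → met
9. cargo securement review 87 days ago vs limit 60 → not met
10. hazmat security assessment 69 days ago vs limit 90 → met
11. condition 'crosses state lines' holds; auto liability coverage $1,250,000 ≥ $1,100,000 → met
Not met: 1, 2, 3, 6, 9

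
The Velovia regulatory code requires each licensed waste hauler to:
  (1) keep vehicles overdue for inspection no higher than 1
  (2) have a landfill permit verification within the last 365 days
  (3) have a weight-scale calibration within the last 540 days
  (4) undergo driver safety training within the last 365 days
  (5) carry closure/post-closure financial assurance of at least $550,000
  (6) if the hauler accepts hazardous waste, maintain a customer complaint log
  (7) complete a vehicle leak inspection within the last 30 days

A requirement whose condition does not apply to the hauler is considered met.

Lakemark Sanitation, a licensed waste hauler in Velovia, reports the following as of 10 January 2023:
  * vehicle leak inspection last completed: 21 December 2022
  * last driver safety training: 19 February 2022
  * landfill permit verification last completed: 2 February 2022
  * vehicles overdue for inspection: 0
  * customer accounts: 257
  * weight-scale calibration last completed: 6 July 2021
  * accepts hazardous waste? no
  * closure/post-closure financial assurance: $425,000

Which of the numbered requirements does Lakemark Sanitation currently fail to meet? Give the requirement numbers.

1. vehicles overdue for inspection 0 ≤ 1 → met
2. landfill permit verification 342 days ago vs limit 365 → met
3. weight-scale calibration 553 days ago vs limit 540 → not met
4. driver safety training 325 days ago vs limit 365 → met
5. closure/post-closure financial assurance $425,000 < $550,000 → not met
6. condition 'accepts hazardous waste' does not hold → requirement n/a → met
7. vehicle leak inspection 20 days ago vs limit 30 → met
Not met: 3, 5

3, 5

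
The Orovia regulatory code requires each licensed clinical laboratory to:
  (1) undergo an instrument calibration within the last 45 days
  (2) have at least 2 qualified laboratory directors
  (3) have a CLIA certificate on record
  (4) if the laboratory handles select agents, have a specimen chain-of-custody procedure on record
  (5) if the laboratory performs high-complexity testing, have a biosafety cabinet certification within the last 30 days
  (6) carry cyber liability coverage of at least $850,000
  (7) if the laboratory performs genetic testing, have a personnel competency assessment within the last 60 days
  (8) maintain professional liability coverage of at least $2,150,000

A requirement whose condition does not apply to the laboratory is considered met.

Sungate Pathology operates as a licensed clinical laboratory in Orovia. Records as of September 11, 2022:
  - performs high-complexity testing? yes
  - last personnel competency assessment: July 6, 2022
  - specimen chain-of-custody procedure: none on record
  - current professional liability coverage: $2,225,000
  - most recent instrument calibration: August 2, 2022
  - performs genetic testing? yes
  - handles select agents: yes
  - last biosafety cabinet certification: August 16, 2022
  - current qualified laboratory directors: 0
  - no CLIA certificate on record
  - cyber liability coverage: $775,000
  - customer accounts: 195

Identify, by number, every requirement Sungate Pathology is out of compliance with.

1. instrument calibration 40 days ago vs limit 45 → met
2. qualified laboratory directors 0 < 2 → not met
3. CLIA certificate absent → not met
4. condition 'handles select agents' holds; specimen chain-of-custody procedure absent → not met
5. condition 'performs high-complexity testing' holds; biosafety cabinet certification 26 days ago vs limit 30 → met
6. cyber liability coverage $775,000 < $850,000 → not met
7. condition 'performs genetic testing' holds; personnel competency assessment 67 days ago vs limit 60 → not met
8. professional liability coverage $2,225,000 ≥ $2,150,000 → met
Not met: 2, 3, 4, 6, 7

2, 3, 4, 6, 7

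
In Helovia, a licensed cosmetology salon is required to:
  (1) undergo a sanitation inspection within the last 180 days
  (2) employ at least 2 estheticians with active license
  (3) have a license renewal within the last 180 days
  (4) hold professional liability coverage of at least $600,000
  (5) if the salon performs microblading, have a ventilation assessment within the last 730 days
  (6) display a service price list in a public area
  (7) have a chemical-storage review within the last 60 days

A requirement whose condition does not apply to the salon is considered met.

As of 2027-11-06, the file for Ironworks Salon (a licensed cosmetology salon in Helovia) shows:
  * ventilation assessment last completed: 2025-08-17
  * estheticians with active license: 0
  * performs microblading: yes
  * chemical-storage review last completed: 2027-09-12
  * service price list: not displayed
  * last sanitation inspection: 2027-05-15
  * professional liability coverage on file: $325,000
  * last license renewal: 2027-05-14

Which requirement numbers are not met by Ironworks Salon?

1. sanitation inspection 175 days ago vs limit 180 → met
2. estheticians with active license 0 < 2 → not met
3. license renewal 176 days ago vs limit 180 → met
4. professional liability coverage $325,000 < $600,000 → not met
5. condition 'performs microblading' holds; ventilation assessment 811 days ago vs limit 730 → not met
6. service price list absent → not met
7. chemical-storage review 55 days ago vs limit 60 → met
Not met: 2, 4, 5, 6

2, 4, 5, 6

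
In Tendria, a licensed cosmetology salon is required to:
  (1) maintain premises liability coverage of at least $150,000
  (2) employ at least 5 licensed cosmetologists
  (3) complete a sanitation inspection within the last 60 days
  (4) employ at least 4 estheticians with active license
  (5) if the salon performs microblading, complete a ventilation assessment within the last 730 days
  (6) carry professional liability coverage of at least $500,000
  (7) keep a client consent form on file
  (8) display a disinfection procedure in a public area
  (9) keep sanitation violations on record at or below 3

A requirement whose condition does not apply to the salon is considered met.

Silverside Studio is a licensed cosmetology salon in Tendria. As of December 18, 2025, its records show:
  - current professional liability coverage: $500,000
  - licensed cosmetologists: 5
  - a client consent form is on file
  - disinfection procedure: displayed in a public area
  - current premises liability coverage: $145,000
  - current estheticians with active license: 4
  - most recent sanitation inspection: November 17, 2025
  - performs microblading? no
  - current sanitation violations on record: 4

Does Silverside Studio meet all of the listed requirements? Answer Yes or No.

1. premises liability coverage $145,000 < $150,000 → not met
2. licensed cosmetologists 5 ≥ 5 → met
3. sanitation inspection 31 days ago vs limit 60 → met
4. estheticians with active license 4 ≥ 4 → met
5. condition 'performs microblading' does not hold → requirement n/a → met
6. professional liability coverage $500,000 ≥ $500,000 → met
7. client consent form present → met
8. disinfection procedure present → met
9. sanitation violations on record 4 > 3 → not met
Not met: 1, 9

No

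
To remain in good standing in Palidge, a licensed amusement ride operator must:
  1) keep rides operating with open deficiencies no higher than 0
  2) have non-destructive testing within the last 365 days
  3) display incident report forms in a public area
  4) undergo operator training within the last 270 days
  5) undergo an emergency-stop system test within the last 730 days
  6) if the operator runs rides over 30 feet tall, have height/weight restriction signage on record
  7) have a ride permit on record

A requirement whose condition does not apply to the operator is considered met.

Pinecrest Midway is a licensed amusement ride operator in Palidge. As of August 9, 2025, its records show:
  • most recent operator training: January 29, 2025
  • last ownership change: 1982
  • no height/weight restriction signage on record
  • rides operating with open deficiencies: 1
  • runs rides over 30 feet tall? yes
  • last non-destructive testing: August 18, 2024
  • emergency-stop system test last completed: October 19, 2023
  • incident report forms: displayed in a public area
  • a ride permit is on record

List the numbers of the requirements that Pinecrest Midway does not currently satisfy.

1. rides operating with open deficiencies 1 > 0 → not met
2. non-destructive testing 356 days ago vs limit 365 → met
3. incident report forms present → met
4. operator training 192 days ago vs limit 270 → met
5. emergency-stop system test 660 days ago vs limit 730 → met
6. condition 'runs rides over 30 feet tall' holds; height/weight restriction signage absent → not met
7. ride permit present → met
Not met: 1, 6

1, 6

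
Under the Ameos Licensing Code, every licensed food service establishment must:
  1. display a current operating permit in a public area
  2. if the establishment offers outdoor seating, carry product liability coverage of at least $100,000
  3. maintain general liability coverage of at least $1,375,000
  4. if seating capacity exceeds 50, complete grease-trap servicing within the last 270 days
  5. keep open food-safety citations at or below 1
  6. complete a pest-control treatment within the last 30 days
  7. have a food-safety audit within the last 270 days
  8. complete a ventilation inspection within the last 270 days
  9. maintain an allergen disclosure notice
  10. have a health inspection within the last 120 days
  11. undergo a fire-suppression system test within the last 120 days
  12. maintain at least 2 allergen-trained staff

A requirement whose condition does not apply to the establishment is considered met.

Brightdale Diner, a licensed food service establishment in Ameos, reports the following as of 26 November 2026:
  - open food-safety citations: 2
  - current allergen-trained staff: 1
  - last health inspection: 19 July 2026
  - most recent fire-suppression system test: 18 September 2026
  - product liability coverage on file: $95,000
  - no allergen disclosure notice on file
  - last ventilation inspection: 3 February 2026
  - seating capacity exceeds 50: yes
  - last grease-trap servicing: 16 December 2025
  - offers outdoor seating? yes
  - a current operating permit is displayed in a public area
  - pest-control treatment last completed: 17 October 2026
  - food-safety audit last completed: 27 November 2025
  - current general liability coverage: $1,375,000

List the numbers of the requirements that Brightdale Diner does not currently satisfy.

2, 4, 5, 6, 7, 8, 9, 10, 12

1. current operating permit present → met
2. condition 'offers outdoor seating' holds; product liability coverage $95,000 < $100,000 → not met
3. general liability coverage $1,375,000 ≥ $1,375,000 → met
4. condition 'seating capacity exceeds 50' holds; grease-trap servicing 345 days ago vs limit 270 → not met
5. open food-safety citations 2 > 1 → not met
6. pest-control treatment 40 days ago vs limit 30 → not met
7. food-safety audit 364 days ago vs limit 270 → not met
8. ventilation inspection 296 days ago vs limit 270 → not met
9. allergen disclosure notice absent → not met
10. health inspection 130 days ago vs limit 120 → not met
11. fire-suppression system test 69 days ago vs limit 120 → met
12. allergen-trained staff 1 < 2 → not met
Not met: 2, 4, 5, 6, 7, 8, 9, 10, 12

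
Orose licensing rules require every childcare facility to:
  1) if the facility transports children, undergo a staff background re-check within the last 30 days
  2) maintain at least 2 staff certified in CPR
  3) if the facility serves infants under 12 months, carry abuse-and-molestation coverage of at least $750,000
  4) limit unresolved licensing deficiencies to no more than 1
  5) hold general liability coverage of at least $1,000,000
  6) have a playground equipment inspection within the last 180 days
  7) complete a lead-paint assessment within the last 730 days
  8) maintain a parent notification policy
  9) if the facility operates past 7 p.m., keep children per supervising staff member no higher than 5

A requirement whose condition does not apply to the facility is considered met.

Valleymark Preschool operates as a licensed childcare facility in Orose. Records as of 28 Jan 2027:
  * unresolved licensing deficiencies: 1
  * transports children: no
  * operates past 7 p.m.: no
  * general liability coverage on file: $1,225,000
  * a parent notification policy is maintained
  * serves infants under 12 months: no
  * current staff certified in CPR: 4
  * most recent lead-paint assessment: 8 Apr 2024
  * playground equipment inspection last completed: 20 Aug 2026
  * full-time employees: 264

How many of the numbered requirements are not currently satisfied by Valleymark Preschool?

1

1. condition 'transports children' does not hold → requirement n/a → met
2. staff certified in CPR 4 ≥ 2 → met
3. condition 'serves infants under 12 months' does not hold → requirement n/a → met
4. unresolved licensing deficiencies 1 ≤ 1 → met
5. general liability coverage $1,225,000 ≥ $1,000,000 → met
6. playground equipment inspection 161 days ago vs limit 180 → met
7. lead-paint assessment 1025 days ago vs limit 730 → not met
8. parent notification policy present → met
9. condition 'operates past 7 p.m.' does not hold → requirement n/a → met
Not met: 1 of 9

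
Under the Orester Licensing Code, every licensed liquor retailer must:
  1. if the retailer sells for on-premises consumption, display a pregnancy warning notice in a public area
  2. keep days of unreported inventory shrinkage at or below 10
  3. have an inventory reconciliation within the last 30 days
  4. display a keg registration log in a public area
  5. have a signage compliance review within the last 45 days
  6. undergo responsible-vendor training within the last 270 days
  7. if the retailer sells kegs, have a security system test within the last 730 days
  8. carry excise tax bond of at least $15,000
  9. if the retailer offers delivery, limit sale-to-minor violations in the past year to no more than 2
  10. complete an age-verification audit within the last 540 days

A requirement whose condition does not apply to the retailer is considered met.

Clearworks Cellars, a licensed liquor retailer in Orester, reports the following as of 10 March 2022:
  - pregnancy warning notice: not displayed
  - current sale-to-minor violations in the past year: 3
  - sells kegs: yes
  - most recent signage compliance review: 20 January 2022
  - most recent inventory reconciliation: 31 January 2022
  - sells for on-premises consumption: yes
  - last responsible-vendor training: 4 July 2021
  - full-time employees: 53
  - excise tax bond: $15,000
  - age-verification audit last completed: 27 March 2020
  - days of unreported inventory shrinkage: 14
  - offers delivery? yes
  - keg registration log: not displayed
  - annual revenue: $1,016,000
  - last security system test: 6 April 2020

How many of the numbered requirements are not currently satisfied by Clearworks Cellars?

7

1. condition 'sells for on-premises consumption' holds; pregnancy warning notice absent → not met
2. days of unreported inventory shrinkage 14 > 10 → not met
3. inventory reconciliation 38 days ago vs limit 30 → not met
4. keg registration log absent → not met
5. signage compliance review 49 days ago vs limit 45 → not met
6. responsible-vendor training 249 days ago vs limit 270 → met
7. condition 'sells kegs' holds; security system test 703 days ago vs limit 730 → met
8. excise tax bond $15,000 ≥ $15,000 → met
9. condition 'offers delivery' holds; sale-to-minor violations in the past year 3 > 2 → not met
10. age-verification audit 713 days ago vs limit 540 → not met
Not met: 7 of 10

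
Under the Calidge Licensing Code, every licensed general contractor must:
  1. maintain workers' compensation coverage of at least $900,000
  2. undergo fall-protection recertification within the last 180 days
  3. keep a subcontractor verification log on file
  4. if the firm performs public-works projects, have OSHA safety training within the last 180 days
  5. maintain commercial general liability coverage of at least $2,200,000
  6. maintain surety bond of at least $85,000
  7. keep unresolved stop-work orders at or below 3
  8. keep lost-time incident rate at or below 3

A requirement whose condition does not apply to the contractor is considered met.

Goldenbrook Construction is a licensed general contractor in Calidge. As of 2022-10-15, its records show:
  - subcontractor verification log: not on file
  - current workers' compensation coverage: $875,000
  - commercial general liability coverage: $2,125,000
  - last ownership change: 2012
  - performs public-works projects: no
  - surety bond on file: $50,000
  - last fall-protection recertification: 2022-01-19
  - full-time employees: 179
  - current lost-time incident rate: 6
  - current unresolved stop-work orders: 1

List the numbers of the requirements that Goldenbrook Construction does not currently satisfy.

1. workers' compensation coverage $875,000 < $900,000 → not met
2. fall-protection recertification 269 days ago vs limit 180 → not met
3. subcontractor verification log absent → not met
4. condition 'performs public-works projects' does not hold → requirement n/a → met
5. commercial general liability coverage $2,125,000 < $2,200,000 → not met
6. surety bond $50,000 < $85,000 → not met
7. unresolved stop-work orders 1 ≤ 3 → met
8. lost-time incident rate 6 > 3 → not met
Not met: 1, 2, 3, 5, 6, 8

1, 2, 3, 5, 6, 8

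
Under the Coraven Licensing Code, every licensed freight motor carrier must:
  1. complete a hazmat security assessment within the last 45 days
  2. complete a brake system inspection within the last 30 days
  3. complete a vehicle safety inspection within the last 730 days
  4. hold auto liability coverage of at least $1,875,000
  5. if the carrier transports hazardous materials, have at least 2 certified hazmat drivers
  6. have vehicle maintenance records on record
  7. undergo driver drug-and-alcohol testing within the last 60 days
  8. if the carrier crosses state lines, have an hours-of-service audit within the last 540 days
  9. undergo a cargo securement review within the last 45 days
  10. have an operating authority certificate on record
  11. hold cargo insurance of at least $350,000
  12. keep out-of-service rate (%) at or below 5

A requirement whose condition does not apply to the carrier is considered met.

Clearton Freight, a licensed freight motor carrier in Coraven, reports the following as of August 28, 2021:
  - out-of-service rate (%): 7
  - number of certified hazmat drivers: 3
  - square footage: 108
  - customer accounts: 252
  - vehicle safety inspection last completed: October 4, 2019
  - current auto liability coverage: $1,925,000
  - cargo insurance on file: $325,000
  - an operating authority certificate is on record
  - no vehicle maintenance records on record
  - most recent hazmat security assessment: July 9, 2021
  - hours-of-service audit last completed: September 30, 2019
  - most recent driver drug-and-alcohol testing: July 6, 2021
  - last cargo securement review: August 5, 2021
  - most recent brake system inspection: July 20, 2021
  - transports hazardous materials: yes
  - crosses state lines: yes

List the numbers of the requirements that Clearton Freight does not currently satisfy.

1. hazmat security assessment 50 days ago vs limit 45 → not met
2. brake system inspection 39 days ago vs limit 30 → not met
3. vehicle safety inspection 694 days ago vs limit 730 → met
4. auto liability coverage $1,925,000 ≥ $1,875,000 → met
5. condition 'transports hazardous materials' holds; certified hazmat drivers 3 ≥ 2 → met
6. vehicle maintenance records absent → not met
7. driver drug-and-alcohol testing 53 days ago vs limit 60 → met
8. condition 'crosses state lines' holds; hours-of-service audit 698 days ago vs limit 540 → not met
9. cargo securement review 23 days ago vs limit 45 → met
10. operating authority certificate present → met
11. cargo insurance $325,000 < $350,000 → not met
12. out-of-service rate (%) 7 > 5 → not met
Not met: 1, 2, 6, 8, 11, 12

1, 2, 6, 8, 11, 12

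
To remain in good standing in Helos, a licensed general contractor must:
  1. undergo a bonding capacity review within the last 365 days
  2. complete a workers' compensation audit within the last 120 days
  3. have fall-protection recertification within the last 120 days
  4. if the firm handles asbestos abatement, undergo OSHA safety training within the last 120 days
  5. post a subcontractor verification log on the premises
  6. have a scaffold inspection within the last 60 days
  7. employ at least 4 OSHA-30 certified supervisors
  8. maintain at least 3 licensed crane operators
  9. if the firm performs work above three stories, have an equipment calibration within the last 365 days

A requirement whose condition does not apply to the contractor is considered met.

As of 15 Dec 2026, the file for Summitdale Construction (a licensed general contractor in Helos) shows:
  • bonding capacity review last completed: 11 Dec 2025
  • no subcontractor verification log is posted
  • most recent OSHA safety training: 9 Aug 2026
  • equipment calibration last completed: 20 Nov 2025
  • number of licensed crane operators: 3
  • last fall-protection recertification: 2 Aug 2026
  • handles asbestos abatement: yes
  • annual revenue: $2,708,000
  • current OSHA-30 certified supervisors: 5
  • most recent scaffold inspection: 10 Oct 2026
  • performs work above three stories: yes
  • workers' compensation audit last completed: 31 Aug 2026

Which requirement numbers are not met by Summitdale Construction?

1. bonding capacity review 369 days ago vs limit 365 → not met
2. workers' compensation audit 106 days ago vs limit 120 → met
3. fall-protection recertification 135 days ago vs limit 120 → not met
4. condition 'handles asbestos abatement' holds; OSHA safety training 128 days ago vs limit 120 → not met
5. subcontractor verification log absent → not met
6. scaffold inspection 66 days ago vs limit 60 → not met
7. OSHA-30 certified supervisors 5 ≥ 4 → met
8. licensed crane operators 3 ≥ 3 → met
9. condition 'performs work above three stories' holds; equipment calibration 390 days ago vs limit 365 → not met
Not met: 1, 3, 4, 5, 6, 9

1, 3, 4, 5, 6, 9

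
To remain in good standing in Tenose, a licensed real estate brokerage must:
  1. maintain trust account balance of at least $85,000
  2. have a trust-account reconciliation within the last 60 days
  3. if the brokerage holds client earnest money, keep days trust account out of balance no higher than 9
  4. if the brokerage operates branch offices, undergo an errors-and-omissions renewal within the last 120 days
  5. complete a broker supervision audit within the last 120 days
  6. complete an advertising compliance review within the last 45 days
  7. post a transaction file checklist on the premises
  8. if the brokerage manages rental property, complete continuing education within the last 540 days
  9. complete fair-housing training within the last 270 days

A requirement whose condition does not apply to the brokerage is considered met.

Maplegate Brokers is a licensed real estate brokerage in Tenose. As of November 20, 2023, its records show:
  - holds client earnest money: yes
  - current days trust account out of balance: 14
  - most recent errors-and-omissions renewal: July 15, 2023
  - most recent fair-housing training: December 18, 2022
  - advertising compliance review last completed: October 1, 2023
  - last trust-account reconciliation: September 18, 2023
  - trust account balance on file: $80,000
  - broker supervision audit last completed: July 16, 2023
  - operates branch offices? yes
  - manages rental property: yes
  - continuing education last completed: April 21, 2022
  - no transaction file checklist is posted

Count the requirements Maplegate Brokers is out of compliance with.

1. trust account balance $80,000 < $85,000 → not met
2. trust-account reconciliation 63 days ago vs limit 60 → not met
3. condition 'holds client earnest money' holds; days trust account out of balance 14 > 9 → not met
4. condition 'operates branch offices' holds; errors-and-omissions renewal 128 days ago vs limit 120 → not met
5. broker supervision audit 127 days ago vs limit 120 → not met
6. advertising compliance review 50 days ago vs limit 45 → not met
7. transaction file checklist absent → not met
8. condition 'manages rental property' holds; continuing education 578 days ago vs limit 540 → not met
9. fair-housing training 337 days ago vs limit 270 → not met
Not met: 9 of 9

9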